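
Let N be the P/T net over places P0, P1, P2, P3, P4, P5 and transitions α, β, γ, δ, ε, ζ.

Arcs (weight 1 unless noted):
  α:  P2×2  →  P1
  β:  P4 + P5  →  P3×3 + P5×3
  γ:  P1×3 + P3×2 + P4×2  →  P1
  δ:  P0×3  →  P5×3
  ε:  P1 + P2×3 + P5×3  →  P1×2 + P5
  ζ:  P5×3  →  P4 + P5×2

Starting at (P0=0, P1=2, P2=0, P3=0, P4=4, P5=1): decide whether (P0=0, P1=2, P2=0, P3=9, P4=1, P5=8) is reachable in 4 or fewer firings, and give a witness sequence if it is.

NO — not reachable within 4 firings

depth 0: 1 marking
depth 1: 2 markings reached so far
depth 2: 4 markings reached so far
depth 3: 6 markings reached so far
depth 4: 9 markings reached so far
target is not among the 9 markings reachable within 4 steps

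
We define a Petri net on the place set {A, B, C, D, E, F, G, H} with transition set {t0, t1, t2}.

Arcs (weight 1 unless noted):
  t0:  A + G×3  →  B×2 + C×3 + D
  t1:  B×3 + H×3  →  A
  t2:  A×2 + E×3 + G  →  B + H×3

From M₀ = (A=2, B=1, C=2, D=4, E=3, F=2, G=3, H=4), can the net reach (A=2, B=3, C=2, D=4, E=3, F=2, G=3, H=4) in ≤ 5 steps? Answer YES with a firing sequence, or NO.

depth 0: 1 marking
depth 1: 3 markings reached so far
depth 2: 4 markings reached so far
depth 3: 4 markings reached so far
(frontier empty at depth 3; search complete)
target is not among the 4 markings reachable within 5 steps

NO — not reachable within 5 firings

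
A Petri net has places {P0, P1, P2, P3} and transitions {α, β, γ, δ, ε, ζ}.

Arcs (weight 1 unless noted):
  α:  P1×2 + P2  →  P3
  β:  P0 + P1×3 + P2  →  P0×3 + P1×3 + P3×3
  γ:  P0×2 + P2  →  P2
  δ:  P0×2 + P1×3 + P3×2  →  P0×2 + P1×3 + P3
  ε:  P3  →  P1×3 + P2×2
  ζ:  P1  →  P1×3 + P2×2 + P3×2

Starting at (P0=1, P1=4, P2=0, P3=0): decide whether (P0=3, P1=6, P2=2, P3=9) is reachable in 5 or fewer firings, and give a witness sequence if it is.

NO — not reachable within 5 firings

depth 0: 1 marking
depth 1: 2 markings reached so far
depth 2: 6 markings reached so far
depth 3: 18 markings reached so far
depth 4: 43 markings reached so far
depth 5: 96 markings reached so far
target is not among the 96 markings reachable within 5 steps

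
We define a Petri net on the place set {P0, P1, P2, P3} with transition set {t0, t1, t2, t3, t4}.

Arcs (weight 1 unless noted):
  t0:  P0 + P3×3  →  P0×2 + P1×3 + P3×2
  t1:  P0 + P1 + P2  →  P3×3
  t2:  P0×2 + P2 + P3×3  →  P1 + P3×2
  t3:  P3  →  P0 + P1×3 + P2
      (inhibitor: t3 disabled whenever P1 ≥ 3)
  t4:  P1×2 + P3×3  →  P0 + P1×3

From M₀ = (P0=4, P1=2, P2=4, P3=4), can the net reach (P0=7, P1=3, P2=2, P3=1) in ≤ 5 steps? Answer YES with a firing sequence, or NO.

depth 0: 1 marking
depth 1: 6 markings reached so far
depth 2: 19 markings reached so far
depth 3: 30 markings reached so far
depth 4: 51 markings reached so far
depth 5: 82 markings reached so far
target is not among the 82 markings reachable within 5 steps

NO — not reachable within 5 firings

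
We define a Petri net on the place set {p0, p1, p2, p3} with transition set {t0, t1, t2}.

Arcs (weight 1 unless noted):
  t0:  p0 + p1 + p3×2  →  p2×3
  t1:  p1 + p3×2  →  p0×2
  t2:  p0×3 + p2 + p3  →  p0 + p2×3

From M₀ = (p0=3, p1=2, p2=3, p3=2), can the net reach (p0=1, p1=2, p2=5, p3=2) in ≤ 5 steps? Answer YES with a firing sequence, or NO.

depth 0: 1 marking
depth 1: 4 markings reached so far
depth 2: 4 markings reached so far
(frontier empty at depth 2; search complete)
target is not among the 4 markings reachable within 5 steps

NO — not reachable within 5 firings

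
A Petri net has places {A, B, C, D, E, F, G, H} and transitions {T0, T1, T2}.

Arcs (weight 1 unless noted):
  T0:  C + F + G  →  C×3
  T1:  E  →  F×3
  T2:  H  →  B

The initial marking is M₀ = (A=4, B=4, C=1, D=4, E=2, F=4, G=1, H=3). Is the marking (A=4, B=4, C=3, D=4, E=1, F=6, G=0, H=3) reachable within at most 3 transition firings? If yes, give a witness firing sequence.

step 1: fire T0:  (A=4, B=4, C=1, D=4, E=2, F=4, G=1, H=3) → (A=4, B=4, C=3, D=4, E=2, F=3, G=0, H=3)
step 2: fire T1:  (A=4, B=4, C=3, D=4, E=2, F=3, G=0, H=3) → (A=4, B=4, C=3, D=4, E=1, F=6, G=0, H=3)

YES — reachable via ⟨T0, T1⟩ (2 firings)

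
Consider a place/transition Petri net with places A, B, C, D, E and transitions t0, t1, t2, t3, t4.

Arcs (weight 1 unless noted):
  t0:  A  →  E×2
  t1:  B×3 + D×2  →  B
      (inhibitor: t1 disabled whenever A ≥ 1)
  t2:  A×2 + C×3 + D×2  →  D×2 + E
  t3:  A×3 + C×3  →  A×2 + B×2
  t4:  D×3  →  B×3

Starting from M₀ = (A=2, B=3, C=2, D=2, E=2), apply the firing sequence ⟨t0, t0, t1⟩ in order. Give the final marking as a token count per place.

(A=0, B=1, C=2, D=0, E=6)

step 1: fire t0:  (A=2, B=3, C=2, D=2, E=2) → (A=1, B=3, C=2, D=2, E=4)
step 2: fire t0:  (A=1, B=3, C=2, D=2, E=4) → (A=0, B=3, C=2, D=2, E=6)
step 3: fire t1:  (A=0, B=3, C=2, D=2, E=6) → (A=0, B=1, C=2, D=0, E=6)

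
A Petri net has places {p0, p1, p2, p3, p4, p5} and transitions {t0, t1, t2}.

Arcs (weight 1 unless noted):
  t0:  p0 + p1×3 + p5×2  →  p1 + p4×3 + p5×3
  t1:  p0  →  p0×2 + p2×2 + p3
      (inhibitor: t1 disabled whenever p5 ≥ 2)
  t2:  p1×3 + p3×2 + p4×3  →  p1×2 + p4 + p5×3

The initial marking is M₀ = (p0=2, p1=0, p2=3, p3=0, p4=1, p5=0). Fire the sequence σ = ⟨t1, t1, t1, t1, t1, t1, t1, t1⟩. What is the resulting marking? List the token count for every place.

step 1: fire t1:  (p0=2, p1=0, p2=3, p3=0, p4=1, p5=0) → (p0=3, p1=0, p2=5, p3=1, p4=1, p5=0)
step 2: fire t1:  (p0=3, p1=0, p2=5, p3=1, p4=1, p5=0) → (p0=4, p1=0, p2=7, p3=2, p4=1, p5=0)
step 3: fire t1:  (p0=4, p1=0, p2=7, p3=2, p4=1, p5=0) → (p0=5, p1=0, p2=9, p3=3, p4=1, p5=0)
step 4: fire t1:  (p0=5, p1=0, p2=9, p3=3, p4=1, p5=0) → (p0=6, p1=0, p2=11, p3=4, p4=1, p5=0)
step 5: fire t1:  (p0=6, p1=0, p2=11, p3=4, p4=1, p5=0) → (p0=7, p1=0, p2=13, p3=5, p4=1, p5=0)
step 6: fire t1:  (p0=7, p1=0, p2=13, p3=5, p4=1, p5=0) → (p0=8, p1=0, p2=15, p3=6, p4=1, p5=0)
step 7: fire t1:  (p0=8, p1=0, p2=15, p3=6, p4=1, p5=0) → (p0=9, p1=0, p2=17, p3=7, p4=1, p5=0)
step 8: fire t1:  (p0=9, p1=0, p2=17, p3=7, p4=1, p5=0) → (p0=10, p1=0, p2=19, p3=8, p4=1, p5=0)

(p0=10, p1=0, p2=19, p3=8, p4=1, p5=0)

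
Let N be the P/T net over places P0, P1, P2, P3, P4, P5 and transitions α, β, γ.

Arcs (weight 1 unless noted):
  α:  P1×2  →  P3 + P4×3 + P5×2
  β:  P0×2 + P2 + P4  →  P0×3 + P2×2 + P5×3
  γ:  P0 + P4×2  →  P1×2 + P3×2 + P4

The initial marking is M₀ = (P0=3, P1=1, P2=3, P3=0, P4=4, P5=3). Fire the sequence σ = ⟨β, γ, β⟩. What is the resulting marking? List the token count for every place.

(P0=4, P1=3, P2=5, P3=2, P4=1, P5=9)

step 1: fire β:  (P0=3, P1=1, P2=3, P3=0, P4=4, P5=3) → (P0=4, P1=1, P2=4, P3=0, P4=3, P5=6)
step 2: fire γ:  (P0=4, P1=1, P2=4, P3=0, P4=3, P5=6) → (P0=3, P1=3, P2=4, P3=2, P4=2, P5=6)
step 3: fire β:  (P0=3, P1=3, P2=4, P3=2, P4=2, P5=6) → (P0=4, P1=3, P2=5, P3=2, P4=1, P5=9)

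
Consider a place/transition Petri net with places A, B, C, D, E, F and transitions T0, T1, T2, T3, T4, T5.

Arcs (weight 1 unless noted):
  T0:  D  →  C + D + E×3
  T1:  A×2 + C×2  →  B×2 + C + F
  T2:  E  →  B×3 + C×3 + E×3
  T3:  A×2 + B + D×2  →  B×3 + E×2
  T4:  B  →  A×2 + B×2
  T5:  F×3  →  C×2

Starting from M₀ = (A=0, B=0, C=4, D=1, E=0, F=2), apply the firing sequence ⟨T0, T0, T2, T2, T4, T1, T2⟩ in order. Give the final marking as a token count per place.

step 1: fire T0:  (A=0, B=0, C=4, D=1, E=0, F=2) → (A=0, B=0, C=5, D=1, E=3, F=2)
step 2: fire T0:  (A=0, B=0, C=5, D=1, E=3, F=2) → (A=0, B=0, C=6, D=1, E=6, F=2)
step 3: fire T2:  (A=0, B=0, C=6, D=1, E=6, F=2) → (A=0, B=3, C=9, D=1, E=8, F=2)
step 4: fire T2:  (A=0, B=3, C=9, D=1, E=8, F=2) → (A=0, B=6, C=12, D=1, E=10, F=2)
step 5: fire T4:  (A=0, B=6, C=12, D=1, E=10, F=2) → (A=2, B=7, C=12, D=1, E=10, F=2)
step 6: fire T1:  (A=2, B=7, C=12, D=1, E=10, F=2) → (A=0, B=9, C=11, D=1, E=10, F=3)
step 7: fire T2:  (A=0, B=9, C=11, D=1, E=10, F=3) → (A=0, B=12, C=14, D=1, E=12, F=3)

(A=0, B=12, C=14, D=1, E=12, F=3)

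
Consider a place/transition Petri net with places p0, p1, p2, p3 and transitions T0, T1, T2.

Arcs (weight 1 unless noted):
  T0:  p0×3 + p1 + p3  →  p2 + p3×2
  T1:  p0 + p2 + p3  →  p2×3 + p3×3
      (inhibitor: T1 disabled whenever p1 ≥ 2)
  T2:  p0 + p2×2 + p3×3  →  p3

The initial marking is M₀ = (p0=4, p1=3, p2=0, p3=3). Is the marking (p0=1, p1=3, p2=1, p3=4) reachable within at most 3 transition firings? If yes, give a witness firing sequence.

depth 0: 1 marking
depth 1: 2 markings reached so far
depth 2: 2 markings reached so far
(frontier empty at depth 2; search complete)
target is not among the 2 markings reachable within 3 steps

NO — not reachable within 3 firings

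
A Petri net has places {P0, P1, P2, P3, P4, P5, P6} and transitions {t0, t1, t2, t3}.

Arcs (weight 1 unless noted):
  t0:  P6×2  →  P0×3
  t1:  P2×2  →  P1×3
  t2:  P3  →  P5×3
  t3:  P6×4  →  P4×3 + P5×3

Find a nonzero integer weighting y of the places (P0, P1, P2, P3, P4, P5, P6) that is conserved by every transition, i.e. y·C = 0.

y = (P0:0, P1:2, P2:3, P3:0, P4:0, P5:0, P6:0)

Incidence matrix C (rows=places, cols=transitions):
       t0   t1   t2   t3
   P0   3    0    0    0
   P1   0    3    0    0
   P2   0   -2    0    0
   P3   0    0   -1    0
   P4   0    0    0    3
   P5   0    0    3    3
   P6  -2    0    0   -4

Candidate y = [0, 2, 3, 0, 0, 0, 0]; check y·C column-wise:
  col t0: 0·3 + 2·0 + 3·0 + 0·-2 = 0
  col t1: 2·3 + 3·-2 = 0
  col t2: 2·0 + 3·0 + 0·-1 + 0·3 = 0
  col t3: 2·0 + 3·0 + 0·3 + 0·3 + 0·-4 = 0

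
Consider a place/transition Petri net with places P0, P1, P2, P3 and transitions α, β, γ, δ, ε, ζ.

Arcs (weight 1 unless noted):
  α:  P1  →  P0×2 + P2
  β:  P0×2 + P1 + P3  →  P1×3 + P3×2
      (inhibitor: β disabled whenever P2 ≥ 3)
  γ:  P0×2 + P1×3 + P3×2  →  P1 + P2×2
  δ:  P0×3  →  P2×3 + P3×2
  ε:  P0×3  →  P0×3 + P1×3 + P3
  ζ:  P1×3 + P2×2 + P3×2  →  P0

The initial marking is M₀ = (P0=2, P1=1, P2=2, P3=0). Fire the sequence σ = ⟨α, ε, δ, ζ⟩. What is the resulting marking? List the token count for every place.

(P0=2, P1=0, P2=4, P3=1)

step 1: fire α:  (P0=2, P1=1, P2=2, P3=0) → (P0=4, P1=0, P2=3, P3=0)
step 2: fire ε:  (P0=4, P1=0, P2=3, P3=0) → (P0=4, P1=3, P2=3, P3=1)
step 3: fire δ:  (P0=4, P1=3, P2=3, P3=1) → (P0=1, P1=3, P2=6, P3=3)
step 4: fire ζ:  (P0=1, P1=3, P2=6, P3=3) → (P0=2, P1=0, P2=4, P3=1)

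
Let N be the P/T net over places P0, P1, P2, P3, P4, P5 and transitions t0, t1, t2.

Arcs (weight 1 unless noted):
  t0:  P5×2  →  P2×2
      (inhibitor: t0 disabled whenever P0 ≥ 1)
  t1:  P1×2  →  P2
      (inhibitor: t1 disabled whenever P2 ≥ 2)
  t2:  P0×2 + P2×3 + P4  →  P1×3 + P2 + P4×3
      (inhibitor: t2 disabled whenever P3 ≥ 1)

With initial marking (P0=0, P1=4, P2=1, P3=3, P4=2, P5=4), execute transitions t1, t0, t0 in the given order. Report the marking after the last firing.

(P0=0, P1=2, P2=6, P3=3, P4=2, P5=0)

step 1: fire t1:  (P0=0, P1=4, P2=1, P3=3, P4=2, P5=4) → (P0=0, P1=2, P2=2, P3=3, P4=2, P5=4)
step 2: fire t0:  (P0=0, P1=2, P2=2, P3=3, P4=2, P5=4) → (P0=0, P1=2, P2=4, P3=3, P4=2, P5=2)
step 3: fire t0:  (P0=0, P1=2, P2=4, P3=3, P4=2, P5=2) → (P0=0, P1=2, P2=6, P3=3, P4=2, P5=0)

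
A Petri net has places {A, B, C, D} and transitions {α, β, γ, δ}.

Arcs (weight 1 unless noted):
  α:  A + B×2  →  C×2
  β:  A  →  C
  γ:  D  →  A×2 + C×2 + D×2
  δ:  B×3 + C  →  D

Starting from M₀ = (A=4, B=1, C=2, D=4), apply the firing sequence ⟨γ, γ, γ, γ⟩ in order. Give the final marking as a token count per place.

(A=12, B=1, C=10, D=8)

step 1: fire γ:  (A=4, B=1, C=2, D=4) → (A=6, B=1, C=4, D=5)
step 2: fire γ:  (A=6, B=1, C=4, D=5) → (A=8, B=1, C=6, D=6)
step 3: fire γ:  (A=8, B=1, C=6, D=6) → (A=10, B=1, C=8, D=7)
step 4: fire γ:  (A=10, B=1, C=8, D=7) → (A=12, B=1, C=10, D=8)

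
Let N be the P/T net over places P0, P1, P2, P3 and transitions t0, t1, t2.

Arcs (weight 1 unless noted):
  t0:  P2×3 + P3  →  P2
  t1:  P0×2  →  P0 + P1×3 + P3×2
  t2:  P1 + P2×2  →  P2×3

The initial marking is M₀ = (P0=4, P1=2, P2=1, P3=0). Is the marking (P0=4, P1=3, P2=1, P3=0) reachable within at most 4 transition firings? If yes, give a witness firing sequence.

depth 0: 1 marking
depth 1: 2 markings reached so far
depth 2: 3 markings reached so far
depth 3: 4 markings reached so far
depth 4: 4 markings reached so far
(frontier empty at depth 4; search complete)
target is not among the 4 markings reachable within 4 steps

NO — not reachable within 4 firings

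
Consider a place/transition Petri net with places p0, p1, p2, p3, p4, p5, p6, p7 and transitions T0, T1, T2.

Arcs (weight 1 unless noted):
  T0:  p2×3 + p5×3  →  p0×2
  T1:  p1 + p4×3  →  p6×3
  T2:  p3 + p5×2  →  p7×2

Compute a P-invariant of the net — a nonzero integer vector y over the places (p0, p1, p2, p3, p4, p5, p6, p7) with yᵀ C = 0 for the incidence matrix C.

Incidence matrix C (rows=places, cols=transitions):
       T0   T1   T2
   p0   2    0    0
   p1   0   -1    0
   p2  -3    0    0
   p3   0    0   -1
   p4   0   -3    0
   p5  -3    0   -2
   p6   0    3    0
   p7   0    0    2

Candidate y = [3, 0, 2, 0, 0, 0, 0, 0]; check y·C column-wise:
  col T0: 3·2 + 2·-3 + 0·-3 = 0
  col T1: 3·0 + 0·-1 + 2·0 + 0·-3 + 0·3 = 0
  col T2: 3·0 + 2·0 + 0·-1 + 0·-2 + 0·2 = 0

y = (p0:3, p1:0, p2:2, p3:0, p4:0, p5:0, p6:0, p7:0)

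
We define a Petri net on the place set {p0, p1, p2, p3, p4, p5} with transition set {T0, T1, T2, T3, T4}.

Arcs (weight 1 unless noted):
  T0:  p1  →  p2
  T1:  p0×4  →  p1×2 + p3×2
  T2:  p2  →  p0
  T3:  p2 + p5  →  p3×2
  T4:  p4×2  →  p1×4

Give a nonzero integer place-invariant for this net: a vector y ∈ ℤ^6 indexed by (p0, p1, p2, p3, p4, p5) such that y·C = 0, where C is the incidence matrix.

Incidence matrix C (rows=places, cols=transitions):
       T0   T1   T2   T3   T4
   p0   0   -4    1    0    0
   p1  -1    2    0    0    4
   p2   1    0   -1   -1    0
   p3   0    2    0    2    0
   p4   0    0    0    0   -2
   p5   0    0    0   -1    0

Candidate y = [1, 1, 1, 1, 2, 1]; check y·C column-wise:
  col T0: 1·0 + 1·-1 + 1·1 + 1·0 + 2·0 + 1·0 = 0
  col T1: 1·-4 + 1·2 + 1·0 + 1·2 + 2·0 + 1·0 = 0
  col T2: 1·1 + 1·0 + 1·-1 + 1·0 + 2·0 + 1·0 = 0
  col T3: 1·0 + 1·0 + 1·-1 + 1·2 + 2·0 + 1·-1 = 0
  col T4: 1·0 + 1·4 + 1·0 + 1·0 + 2·-2 + 1·0 = 0

y = (p0:1, p1:1, p2:1, p3:1, p4:2, p5:1)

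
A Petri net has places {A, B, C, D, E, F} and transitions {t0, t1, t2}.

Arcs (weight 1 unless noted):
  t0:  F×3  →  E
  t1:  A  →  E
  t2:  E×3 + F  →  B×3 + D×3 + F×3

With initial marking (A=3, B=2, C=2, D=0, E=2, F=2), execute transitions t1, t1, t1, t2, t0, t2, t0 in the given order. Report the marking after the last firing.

(A=0, B=8, C=2, D=6, E=1, F=0)

step 1: fire t1:  (A=3, B=2, C=2, D=0, E=2, F=2) → (A=2, B=2, C=2, D=0, E=3, F=2)
step 2: fire t1:  (A=2, B=2, C=2, D=0, E=3, F=2) → (A=1, B=2, C=2, D=0, E=4, F=2)
step 3: fire t1:  (A=1, B=2, C=2, D=0, E=4, F=2) → (A=0, B=2, C=2, D=0, E=5, F=2)
step 4: fire t2:  (A=0, B=2, C=2, D=0, E=5, F=2) → (A=0, B=5, C=2, D=3, E=2, F=4)
step 5: fire t0:  (A=0, B=5, C=2, D=3, E=2, F=4) → (A=0, B=5, C=2, D=3, E=3, F=1)
step 6: fire t2:  (A=0, B=5, C=2, D=3, E=3, F=1) → (A=0, B=8, C=2, D=6, E=0, F=3)
step 7: fire t0:  (A=0, B=8, C=2, D=6, E=0, F=3) → (A=0, B=8, C=2, D=6, E=1, F=0)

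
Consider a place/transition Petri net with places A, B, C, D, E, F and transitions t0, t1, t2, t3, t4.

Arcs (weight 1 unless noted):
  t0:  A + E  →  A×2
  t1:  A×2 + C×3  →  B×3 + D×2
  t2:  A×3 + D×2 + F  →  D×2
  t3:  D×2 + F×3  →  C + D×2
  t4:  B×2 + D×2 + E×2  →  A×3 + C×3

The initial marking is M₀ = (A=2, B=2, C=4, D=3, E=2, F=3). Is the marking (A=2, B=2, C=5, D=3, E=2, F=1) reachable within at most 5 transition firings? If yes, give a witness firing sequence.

NO — not reachable within 5 firings

depth 0: 1 marking
depth 1: 5 markings reached so far
depth 2: 12 markings reached so far
depth 3: 19 markings reached so far
depth 4: 21 markings reached so far
depth 5: 21 markings reached so far
(frontier empty at depth 5; search complete)
target is not among the 21 markings reachable within 5 steps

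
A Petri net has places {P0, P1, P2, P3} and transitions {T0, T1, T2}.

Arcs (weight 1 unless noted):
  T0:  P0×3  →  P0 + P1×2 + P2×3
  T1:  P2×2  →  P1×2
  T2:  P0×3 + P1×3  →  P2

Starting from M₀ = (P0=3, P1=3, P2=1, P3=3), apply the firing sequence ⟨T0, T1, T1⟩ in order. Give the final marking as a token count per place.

(P0=1, P1=9, P2=0, P3=3)

step 1: fire T0:  (P0=3, P1=3, P2=1, P3=3) → (P0=1, P1=5, P2=4, P3=3)
step 2: fire T1:  (P0=1, P1=5, P2=4, P3=3) → (P0=1, P1=7, P2=2, P3=3)
step 3: fire T1:  (P0=1, P1=7, P2=2, P3=3) → (P0=1, P1=9, P2=0, P3=3)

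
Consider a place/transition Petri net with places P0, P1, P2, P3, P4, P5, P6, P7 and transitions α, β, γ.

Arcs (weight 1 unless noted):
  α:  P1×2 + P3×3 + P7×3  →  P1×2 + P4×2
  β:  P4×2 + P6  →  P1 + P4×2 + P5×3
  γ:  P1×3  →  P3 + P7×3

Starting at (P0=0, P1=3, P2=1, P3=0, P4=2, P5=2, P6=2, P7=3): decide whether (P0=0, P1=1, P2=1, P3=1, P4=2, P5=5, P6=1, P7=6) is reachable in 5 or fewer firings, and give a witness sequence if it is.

step 1: fire β:  (P0=0, P1=3, P2=1, P3=0, P4=2, P5=2, P6=2, P7=3) → (P0=0, P1=4, P2=1, P3=0, P4=2, P5=5, P6=1, P7=3)
step 2: fire γ:  (P0=0, P1=4, P2=1, P3=0, P4=2, P5=5, P6=1, P7=3) → (P0=0, P1=1, P2=1, P3=1, P4=2, P5=5, P6=1, P7=6)

YES — reachable via ⟨β, γ⟩ (2 firings)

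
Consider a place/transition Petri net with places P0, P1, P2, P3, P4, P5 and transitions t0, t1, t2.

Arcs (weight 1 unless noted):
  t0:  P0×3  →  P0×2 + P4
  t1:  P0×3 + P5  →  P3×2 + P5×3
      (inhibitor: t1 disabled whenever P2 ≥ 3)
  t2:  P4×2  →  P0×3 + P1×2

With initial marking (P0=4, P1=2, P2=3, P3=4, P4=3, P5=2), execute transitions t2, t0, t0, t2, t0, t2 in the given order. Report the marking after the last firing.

step 1: fire t2:  (P0=4, P1=2, P2=3, P3=4, P4=3, P5=2) → (P0=7, P1=4, P2=3, P3=4, P4=1, P5=2)
step 2: fire t0:  (P0=7, P1=4, P2=3, P3=4, P4=1, P5=2) → (P0=6, P1=4, P2=3, P3=4, P4=2, P5=2)
step 3: fire t0:  (P0=6, P1=4, P2=3, P3=4, P4=2, P5=2) → (P0=5, P1=4, P2=3, P3=4, P4=3, P5=2)
step 4: fire t2:  (P0=5, P1=4, P2=3, P3=4, P4=3, P5=2) → (P0=8, P1=6, P2=3, P3=4, P4=1, P5=2)
step 5: fire t0:  (P0=8, P1=6, P2=3, P3=4, P4=1, P5=2) → (P0=7, P1=6, P2=3, P3=4, P4=2, P5=2)
step 6: fire t2:  (P0=7, P1=6, P2=3, P3=4, P4=2, P5=2) → (P0=10, P1=8, P2=3, P3=4, P4=0, P5=2)

(P0=10, P1=8, P2=3, P3=4, P4=0, P5=2)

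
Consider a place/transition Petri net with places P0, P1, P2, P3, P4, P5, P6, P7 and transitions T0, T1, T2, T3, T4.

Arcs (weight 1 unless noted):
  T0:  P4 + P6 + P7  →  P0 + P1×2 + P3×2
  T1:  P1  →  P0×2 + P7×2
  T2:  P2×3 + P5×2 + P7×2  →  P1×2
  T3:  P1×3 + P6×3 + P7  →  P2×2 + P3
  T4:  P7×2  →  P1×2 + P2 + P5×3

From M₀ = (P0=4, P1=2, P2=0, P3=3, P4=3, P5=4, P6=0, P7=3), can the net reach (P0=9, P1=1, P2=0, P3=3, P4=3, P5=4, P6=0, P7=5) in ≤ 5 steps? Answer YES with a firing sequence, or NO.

depth 0: 1 marking
depth 1: 3 markings reached so far
depth 2: 5 markings reached so far
depth 3: 7 markings reached so far
depth 4: 9 markings reached so far
depth 5: 12 markings reached so far
target is not among the 12 markings reachable within 5 steps

NO — not reachable within 5 firings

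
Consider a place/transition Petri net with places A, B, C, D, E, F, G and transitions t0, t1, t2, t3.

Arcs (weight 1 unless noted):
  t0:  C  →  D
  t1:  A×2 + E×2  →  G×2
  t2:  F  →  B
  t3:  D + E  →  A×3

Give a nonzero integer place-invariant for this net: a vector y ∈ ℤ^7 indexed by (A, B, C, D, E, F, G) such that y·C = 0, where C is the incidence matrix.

y = (A:1, B:0, C:4, D:4, E:-1, F:0, G:0)

Incidence matrix C (rows=places, cols=transitions):
       t0   t1   t2   t3
    A   0   -2    0    3
    B   0    0    1    0
    C  -1    0    0    0
    D   1    0    0   -1
    E   0   -2    0   -1
    F   0    0   -1    0
    G   0    2    0    0

Candidate y = [1, 0, 4, 4, -1, 0, 0]; check y·C column-wise:
  col t0: 1·0 + 4·-1 + 4·1 + -1·0 = 0
  col t1: 1·-2 + 4·0 + 4·0 + -1·-2 + 0·2 = 0
  col t2: 1·0 + 0·1 + 4·0 + 4·0 + -1·0 + 0·-1 = 0
  col t3: 1·3 + 4·0 + 4·-1 + -1·-1 = 0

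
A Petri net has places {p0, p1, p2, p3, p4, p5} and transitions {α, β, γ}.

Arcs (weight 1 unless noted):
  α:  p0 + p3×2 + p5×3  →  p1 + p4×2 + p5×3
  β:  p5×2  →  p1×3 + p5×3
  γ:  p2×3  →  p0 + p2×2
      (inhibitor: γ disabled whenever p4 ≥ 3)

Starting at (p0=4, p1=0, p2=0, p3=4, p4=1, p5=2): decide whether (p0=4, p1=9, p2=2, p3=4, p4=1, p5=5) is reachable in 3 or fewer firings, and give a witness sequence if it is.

depth 0: 1 marking
depth 1: 2 markings reached so far
depth 2: 4 markings reached so far
depth 3: 7 markings reached so far
target is not among the 7 markings reachable within 3 steps

NO — not reachable within 3 firings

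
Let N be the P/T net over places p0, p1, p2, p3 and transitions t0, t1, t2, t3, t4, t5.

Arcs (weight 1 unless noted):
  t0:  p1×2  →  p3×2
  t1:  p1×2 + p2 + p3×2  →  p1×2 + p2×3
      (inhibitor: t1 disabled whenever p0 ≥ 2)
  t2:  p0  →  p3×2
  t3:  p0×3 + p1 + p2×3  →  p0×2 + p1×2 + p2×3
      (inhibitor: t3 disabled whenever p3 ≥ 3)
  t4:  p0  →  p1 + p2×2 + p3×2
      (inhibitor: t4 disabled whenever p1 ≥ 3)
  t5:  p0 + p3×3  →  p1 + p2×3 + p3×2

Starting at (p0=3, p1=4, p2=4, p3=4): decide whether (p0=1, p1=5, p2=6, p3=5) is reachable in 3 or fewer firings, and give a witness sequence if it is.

NO — not reachable within 3 firings

depth 0: 1 marking
depth 1: 4 markings reached so far
depth 2: 11 markings reached so far
depth 3: 25 markings reached so far
target is not among the 25 markings reachable within 3 steps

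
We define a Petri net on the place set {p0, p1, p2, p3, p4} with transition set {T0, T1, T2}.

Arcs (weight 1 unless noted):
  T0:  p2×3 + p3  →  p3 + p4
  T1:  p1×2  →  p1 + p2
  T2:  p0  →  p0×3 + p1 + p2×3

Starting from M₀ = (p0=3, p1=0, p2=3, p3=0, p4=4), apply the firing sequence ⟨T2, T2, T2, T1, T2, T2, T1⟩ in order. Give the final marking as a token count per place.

step 1: fire T2:  (p0=3, p1=0, p2=3, p3=0, p4=4) → (p0=5, p1=1, p2=6, p3=0, p4=4)
step 2: fire T2:  (p0=5, p1=1, p2=6, p3=0, p4=4) → (p0=7, p1=2, p2=9, p3=0, p4=4)
step 3: fire T2:  (p0=7, p1=2, p2=9, p3=0, p4=4) → (p0=9, p1=3, p2=12, p3=0, p4=4)
step 4: fire T1:  (p0=9, p1=3, p2=12, p3=0, p4=4) → (p0=9, p1=2, p2=13, p3=0, p4=4)
step 5: fire T2:  (p0=9, p1=2, p2=13, p3=0, p4=4) → (p0=11, p1=3, p2=16, p3=0, p4=4)
step 6: fire T2:  (p0=11, p1=3, p2=16, p3=0, p4=4) → (p0=13, p1=4, p2=19, p3=0, p4=4)
step 7: fire T1:  (p0=13, p1=4, p2=19, p3=0, p4=4) → (p0=13, p1=3, p2=20, p3=0, p4=4)

(p0=13, p1=3, p2=20, p3=0, p4=4)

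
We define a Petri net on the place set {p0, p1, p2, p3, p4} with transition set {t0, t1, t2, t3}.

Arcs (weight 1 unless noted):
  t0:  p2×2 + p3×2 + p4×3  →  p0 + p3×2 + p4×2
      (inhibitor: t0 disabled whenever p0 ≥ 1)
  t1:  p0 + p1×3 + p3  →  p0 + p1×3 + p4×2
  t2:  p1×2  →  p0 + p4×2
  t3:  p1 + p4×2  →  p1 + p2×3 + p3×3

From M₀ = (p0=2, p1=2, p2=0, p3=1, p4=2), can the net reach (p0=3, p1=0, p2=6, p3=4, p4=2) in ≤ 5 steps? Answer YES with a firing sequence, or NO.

NO — not reachable within 5 firings

depth 0: 1 marking
depth 1: 3 markings reached so far
depth 2: 4 markings reached so far
depth 3: 4 markings reached so far
(frontier empty at depth 3; search complete)
target is not among the 4 markings reachable within 5 steps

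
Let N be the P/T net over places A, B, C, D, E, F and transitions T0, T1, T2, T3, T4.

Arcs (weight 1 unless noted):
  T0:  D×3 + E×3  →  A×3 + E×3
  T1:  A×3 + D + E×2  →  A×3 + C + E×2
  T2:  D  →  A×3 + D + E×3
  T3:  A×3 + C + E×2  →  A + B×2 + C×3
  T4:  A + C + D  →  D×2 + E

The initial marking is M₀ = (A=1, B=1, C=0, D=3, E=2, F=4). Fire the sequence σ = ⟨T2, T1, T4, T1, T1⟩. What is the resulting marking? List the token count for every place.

(A=3, B=1, C=2, D=1, E=6, F=4)

step 1: fire T2:  (A=1, B=1, C=0, D=3, E=2, F=4) → (A=4, B=1, C=0, D=3, E=5, F=4)
step 2: fire T1:  (A=4, B=1, C=0, D=3, E=5, F=4) → (A=4, B=1, C=1, D=2, E=5, F=4)
step 3: fire T4:  (A=4, B=1, C=1, D=2, E=5, F=4) → (A=3, B=1, C=0, D=3, E=6, F=4)
step 4: fire T1:  (A=3, B=1, C=0, D=3, E=6, F=4) → (A=3, B=1, C=1, D=2, E=6, F=4)
step 5: fire T1:  (A=3, B=1, C=1, D=2, E=6, F=4) → (A=3, B=1, C=2, D=1, E=6, F=4)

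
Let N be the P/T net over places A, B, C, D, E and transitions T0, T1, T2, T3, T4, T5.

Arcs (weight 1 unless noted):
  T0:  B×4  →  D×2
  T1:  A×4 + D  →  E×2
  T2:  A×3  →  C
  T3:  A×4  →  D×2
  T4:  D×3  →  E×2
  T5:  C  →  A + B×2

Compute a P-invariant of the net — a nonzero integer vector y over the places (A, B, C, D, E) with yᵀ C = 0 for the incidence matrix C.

y = (A:1, B:1, C:3, D:2, E:3)

Incidence matrix C (rows=places, cols=transitions):
       T0   T1   T2   T3   T4   T5
    A   0   -4   -3   -4    0    1
    B  -4    0    0    0    0    2
    C   0    0    1    0    0   -1
    D   2   -1    0    2   -3    0
    E   0    2    0    0    2    0

Candidate y = [1, 1, 3, 2, 3]; check y·C column-wise:
  col T0: 1·0 + 1·-4 + 3·0 + 2·2 + 3·0 = 0
  col T1: 1·-4 + 1·0 + 3·0 + 2·-1 + 3·2 = 0
  col T2: 1·-3 + 1·0 + 3·1 + 2·0 + 3·0 = 0
  col T3: 1·-4 + 1·0 + 3·0 + 2·2 + 3·0 = 0
  col T4: 1·0 + 1·0 + 3·0 + 2·-3 + 3·2 = 0
  col T5: 1·1 + 1·2 + 3·-1 + 2·0 + 3·0 = 0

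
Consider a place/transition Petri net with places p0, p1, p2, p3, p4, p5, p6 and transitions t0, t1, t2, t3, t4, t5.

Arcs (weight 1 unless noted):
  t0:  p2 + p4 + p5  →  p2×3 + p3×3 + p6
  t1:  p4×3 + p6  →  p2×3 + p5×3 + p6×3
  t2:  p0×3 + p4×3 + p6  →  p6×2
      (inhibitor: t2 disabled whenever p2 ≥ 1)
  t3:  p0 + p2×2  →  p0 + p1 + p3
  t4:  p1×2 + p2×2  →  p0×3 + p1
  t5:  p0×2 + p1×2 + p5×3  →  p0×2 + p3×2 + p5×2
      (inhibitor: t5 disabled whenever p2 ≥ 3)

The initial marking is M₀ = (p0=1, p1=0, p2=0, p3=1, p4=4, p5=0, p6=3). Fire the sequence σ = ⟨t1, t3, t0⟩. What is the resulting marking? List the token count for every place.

(p0=1, p1=1, p2=3, p3=5, p4=0, p5=2, p6=6)

step 1: fire t1:  (p0=1, p1=0, p2=0, p3=1, p4=4, p5=0, p6=3) → (p0=1, p1=0, p2=3, p3=1, p4=1, p5=3, p6=5)
step 2: fire t3:  (p0=1, p1=0, p2=3, p3=1, p4=1, p5=3, p6=5) → (p0=1, p1=1, p2=1, p3=2, p4=1, p5=3, p6=5)
step 3: fire t0:  (p0=1, p1=1, p2=1, p3=2, p4=1, p5=3, p6=5) → (p0=1, p1=1, p2=3, p3=5, p4=0, p5=2, p6=6)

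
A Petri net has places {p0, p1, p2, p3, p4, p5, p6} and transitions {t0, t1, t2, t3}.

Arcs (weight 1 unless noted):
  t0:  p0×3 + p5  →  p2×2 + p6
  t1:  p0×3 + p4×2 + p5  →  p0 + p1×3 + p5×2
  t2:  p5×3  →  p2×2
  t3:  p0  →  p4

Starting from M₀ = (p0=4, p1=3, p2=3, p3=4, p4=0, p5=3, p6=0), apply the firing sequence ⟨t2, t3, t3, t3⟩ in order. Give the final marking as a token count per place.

(p0=1, p1=3, p2=5, p3=4, p4=3, p5=0, p6=0)

step 1: fire t2:  (p0=4, p1=3, p2=3, p3=4, p4=0, p5=3, p6=0) → (p0=4, p1=3, p2=5, p3=4, p4=0, p5=0, p6=0)
step 2: fire t3:  (p0=4, p1=3, p2=5, p3=4, p4=0, p5=0, p6=0) → (p0=3, p1=3, p2=5, p3=4, p4=1, p5=0, p6=0)
step 3: fire t3:  (p0=3, p1=3, p2=5, p3=4, p4=1, p5=0, p6=0) → (p0=2, p1=3, p2=5, p3=4, p4=2, p5=0, p6=0)
step 4: fire t3:  (p0=2, p1=3, p2=5, p3=4, p4=2, p5=0, p6=0) → (p0=1, p1=3, p2=5, p3=4, p4=3, p5=0, p6=0)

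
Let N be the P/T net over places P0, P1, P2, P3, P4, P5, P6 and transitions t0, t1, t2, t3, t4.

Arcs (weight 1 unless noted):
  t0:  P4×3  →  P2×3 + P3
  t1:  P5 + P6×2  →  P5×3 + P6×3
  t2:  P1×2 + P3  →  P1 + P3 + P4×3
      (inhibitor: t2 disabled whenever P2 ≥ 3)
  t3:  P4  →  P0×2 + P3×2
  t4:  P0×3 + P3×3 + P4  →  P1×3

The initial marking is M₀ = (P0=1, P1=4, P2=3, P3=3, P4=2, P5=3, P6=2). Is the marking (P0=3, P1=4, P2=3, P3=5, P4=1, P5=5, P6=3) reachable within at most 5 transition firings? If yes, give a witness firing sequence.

step 1: fire t1:  (P0=1, P1=4, P2=3, P3=3, P4=2, P5=3, P6=2) → (P0=1, P1=4, P2=3, P3=3, P4=2, P5=5, P6=3)
step 2: fire t3:  (P0=1, P1=4, P2=3, P3=3, P4=2, P5=5, P6=3) → (P0=3, P1=4, P2=3, P3=5, P4=1, P5=5, P6=3)

YES — reachable via ⟨t1, t3⟩ (2 firings)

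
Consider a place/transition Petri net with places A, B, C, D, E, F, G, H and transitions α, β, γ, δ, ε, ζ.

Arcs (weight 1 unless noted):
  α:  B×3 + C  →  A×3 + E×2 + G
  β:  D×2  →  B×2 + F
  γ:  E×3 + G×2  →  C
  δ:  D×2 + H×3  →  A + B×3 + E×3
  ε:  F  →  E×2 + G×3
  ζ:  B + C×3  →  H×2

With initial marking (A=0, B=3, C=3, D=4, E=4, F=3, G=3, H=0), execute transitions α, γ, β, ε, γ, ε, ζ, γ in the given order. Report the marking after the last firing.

(A=3, B=1, C=2, D=2, E=1, F=2, G=4, H=2)

step 1: fire α:  (A=0, B=3, C=3, D=4, E=4, F=3, G=3, H=0) → (A=3, B=0, C=2, D=4, E=6, F=3, G=4, H=0)
step 2: fire γ:  (A=3, B=0, C=2, D=4, E=6, F=3, G=4, H=0) → (A=3, B=0, C=3, D=4, E=3, F=3, G=2, H=0)
step 3: fire β:  (A=3, B=0, C=3, D=4, E=3, F=3, G=2, H=0) → (A=3, B=2, C=3, D=2, E=3, F=4, G=2, H=0)
step 4: fire ε:  (A=3, B=2, C=3, D=2, E=3, F=4, G=2, H=0) → (A=3, B=2, C=3, D=2, E=5, F=3, G=5, H=0)
step 5: fire γ:  (A=3, B=2, C=3, D=2, E=5, F=3, G=5, H=0) → (A=3, B=2, C=4, D=2, E=2, F=3, G=3, H=0)
step 6: fire ε:  (A=3, B=2, C=4, D=2, E=2, F=3, G=3, H=0) → (A=3, B=2, C=4, D=2, E=4, F=2, G=6, H=0)
step 7: fire ζ:  (A=3, B=2, C=4, D=2, E=4, F=2, G=6, H=0) → (A=3, B=1, C=1, D=2, E=4, F=2, G=6, H=2)
step 8: fire γ:  (A=3, B=1, C=1, D=2, E=4, F=2, G=6, H=2) → (A=3, B=1, C=2, D=2, E=1, F=2, G=4, H=2)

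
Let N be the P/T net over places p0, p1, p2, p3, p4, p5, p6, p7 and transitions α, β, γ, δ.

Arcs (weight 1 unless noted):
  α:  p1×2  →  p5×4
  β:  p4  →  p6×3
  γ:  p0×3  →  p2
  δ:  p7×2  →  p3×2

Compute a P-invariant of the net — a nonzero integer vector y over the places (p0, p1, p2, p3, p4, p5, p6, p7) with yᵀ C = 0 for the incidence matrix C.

y = (p0:1, p1:0, p2:3, p3:0, p4:0, p5:0, p6:0, p7:0)

Incidence matrix C (rows=places, cols=transitions):
        α    β    γ    δ
   p0   0    0   -3    0
   p1  -2    0    0    0
   p2   0    0    1    0
   p3   0    0    0    2
   p4   0   -1    0    0
   p5   4    0    0    0
   p6   0    3    0    0
   p7   0    0    0   -2

Candidate y = [1, 0, 3, 0, 0, 0, 0, 0]; check y·C column-wise:
  col α: 1·0 + 0·-2 + 3·0 + 0·4 = 0
  col β: 1·0 + 3·0 + 0·-1 + 0·3 = 0
  col γ: 1·-3 + 3·1 = 0
  col δ: 1·0 + 3·0 + 0·2 + 0·-2 = 0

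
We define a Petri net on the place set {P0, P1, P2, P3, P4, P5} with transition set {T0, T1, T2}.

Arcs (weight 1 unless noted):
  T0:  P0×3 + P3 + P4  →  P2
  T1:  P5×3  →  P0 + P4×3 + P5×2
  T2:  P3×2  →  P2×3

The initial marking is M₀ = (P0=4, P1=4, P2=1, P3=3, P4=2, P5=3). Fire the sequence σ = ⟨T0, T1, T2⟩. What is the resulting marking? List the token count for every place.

step 1: fire T0:  (P0=4, P1=4, P2=1, P3=3, P4=2, P5=3) → (P0=1, P1=4, P2=2, P3=2, P4=1, P5=3)
step 2: fire T1:  (P0=1, P1=4, P2=2, P3=2, P4=1, P5=3) → (P0=2, P1=4, P2=2, P3=2, P4=4, P5=2)
step 3: fire T2:  (P0=2, P1=4, P2=2, P3=2, P4=4, P5=2) → (P0=2, P1=4, P2=5, P3=0, P4=4, P5=2)

(P0=2, P1=4, P2=5, P3=0, P4=4, P5=2)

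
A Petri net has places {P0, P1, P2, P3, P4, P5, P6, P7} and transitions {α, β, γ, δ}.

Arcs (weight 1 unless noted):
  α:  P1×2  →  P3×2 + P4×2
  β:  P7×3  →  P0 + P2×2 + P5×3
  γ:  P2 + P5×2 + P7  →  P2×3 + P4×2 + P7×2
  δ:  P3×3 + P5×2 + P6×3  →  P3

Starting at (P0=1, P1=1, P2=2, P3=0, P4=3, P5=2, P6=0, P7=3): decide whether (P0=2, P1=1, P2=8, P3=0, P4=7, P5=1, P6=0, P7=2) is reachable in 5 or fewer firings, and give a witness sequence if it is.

YES — reachable via ⟨γ, β, γ⟩ (3 firings)

step 1: fire γ:  (P0=1, P1=1, P2=2, P3=0, P4=3, P5=2, P6=0, P7=3) → (P0=1, P1=1, P2=4, P3=0, P4=5, P5=0, P6=0, P7=4)
step 2: fire β:  (P0=1, P1=1, P2=4, P3=0, P4=5, P5=0, P6=0, P7=4) → (P0=2, P1=1, P2=6, P3=0, P4=5, P5=3, P6=0, P7=1)
step 3: fire γ:  (P0=2, P1=1, P2=6, P3=0, P4=5, P5=3, P6=0, P7=1) → (P0=2, P1=1, P2=8, P3=0, P4=7, P5=1, P6=0, P7=2)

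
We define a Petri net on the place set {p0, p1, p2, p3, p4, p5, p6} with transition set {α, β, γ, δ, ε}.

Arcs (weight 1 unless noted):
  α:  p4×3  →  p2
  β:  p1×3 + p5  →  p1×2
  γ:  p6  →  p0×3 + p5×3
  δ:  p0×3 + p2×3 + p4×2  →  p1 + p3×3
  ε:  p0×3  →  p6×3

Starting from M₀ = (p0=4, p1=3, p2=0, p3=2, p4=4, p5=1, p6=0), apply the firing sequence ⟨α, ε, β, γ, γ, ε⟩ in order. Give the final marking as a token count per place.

step 1: fire α:  (p0=4, p1=3, p2=0, p3=2, p4=4, p5=1, p6=0) → (p0=4, p1=3, p2=1, p3=2, p4=1, p5=1, p6=0)
step 2: fire ε:  (p0=4, p1=3, p2=1, p3=2, p4=1, p5=1, p6=0) → (p0=1, p1=3, p2=1, p3=2, p4=1, p5=1, p6=3)
step 3: fire β:  (p0=1, p1=3, p2=1, p3=2, p4=1, p5=1, p6=3) → (p0=1, p1=2, p2=1, p3=2, p4=1, p5=0, p6=3)
step 4: fire γ:  (p0=1, p1=2, p2=1, p3=2, p4=1, p5=0, p6=3) → (p0=4, p1=2, p2=1, p3=2, p4=1, p5=3, p6=2)
step 5: fire γ:  (p0=4, p1=2, p2=1, p3=2, p4=1, p5=3, p6=2) → (p0=7, p1=2, p2=1, p3=2, p4=1, p5=6, p6=1)
step 6: fire ε:  (p0=7, p1=2, p2=1, p3=2, p4=1, p5=6, p6=1) → (p0=4, p1=2, p2=1, p3=2, p4=1, p5=6, p6=4)

(p0=4, p1=2, p2=1, p3=2, p4=1, p5=6, p6=4)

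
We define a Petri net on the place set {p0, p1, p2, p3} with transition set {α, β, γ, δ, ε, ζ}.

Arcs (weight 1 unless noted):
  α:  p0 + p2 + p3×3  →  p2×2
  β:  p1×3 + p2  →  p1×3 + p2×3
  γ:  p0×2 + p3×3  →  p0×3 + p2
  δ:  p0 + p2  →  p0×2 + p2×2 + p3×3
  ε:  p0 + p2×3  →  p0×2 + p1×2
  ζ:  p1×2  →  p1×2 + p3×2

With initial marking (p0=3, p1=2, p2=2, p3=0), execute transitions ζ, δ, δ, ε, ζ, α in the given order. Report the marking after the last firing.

(p0=5, p1=4, p2=2, p3=7)

step 1: fire ζ:  (p0=3, p1=2, p2=2, p3=0) → (p0=3, p1=2, p2=2, p3=2)
step 2: fire δ:  (p0=3, p1=2, p2=2, p3=2) → (p0=4, p1=2, p2=3, p3=5)
step 3: fire δ:  (p0=4, p1=2, p2=3, p3=5) → (p0=5, p1=2, p2=4, p3=8)
step 4: fire ε:  (p0=5, p1=2, p2=4, p3=8) → (p0=6, p1=4, p2=1, p3=8)
step 5: fire ζ:  (p0=6, p1=4, p2=1, p3=8) → (p0=6, p1=4, p2=1, p3=10)
step 6: fire α:  (p0=6, p1=4, p2=1, p3=10) → (p0=5, p1=4, p2=2, p3=7)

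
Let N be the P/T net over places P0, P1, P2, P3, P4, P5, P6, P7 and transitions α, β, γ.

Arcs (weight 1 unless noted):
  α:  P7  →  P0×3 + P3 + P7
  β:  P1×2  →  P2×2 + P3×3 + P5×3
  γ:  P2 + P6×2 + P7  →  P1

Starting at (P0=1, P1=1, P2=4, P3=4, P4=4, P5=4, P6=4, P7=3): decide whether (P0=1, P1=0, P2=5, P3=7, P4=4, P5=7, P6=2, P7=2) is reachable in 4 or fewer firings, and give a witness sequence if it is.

YES — reachable via ⟨γ, β⟩ (2 firings)

step 1: fire γ:  (P0=1, P1=1, P2=4, P3=4, P4=4, P5=4, P6=4, P7=3) → (P0=1, P1=2, P2=3, P3=4, P4=4, P5=4, P6=2, P7=2)
step 2: fire β:  (P0=1, P1=2, P2=3, P3=4, P4=4, P5=4, P6=2, P7=2) → (P0=1, P1=0, P2=5, P3=7, P4=4, P5=7, P6=2, P7=2)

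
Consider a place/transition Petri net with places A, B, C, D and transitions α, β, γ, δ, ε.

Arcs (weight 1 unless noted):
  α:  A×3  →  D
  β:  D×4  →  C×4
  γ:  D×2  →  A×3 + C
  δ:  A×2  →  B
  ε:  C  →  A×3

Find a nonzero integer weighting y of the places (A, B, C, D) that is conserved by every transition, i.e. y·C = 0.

y = (A:1, B:2, C:3, D:3)

Incidence matrix C (rows=places, cols=transitions):
        α    β    γ    δ    ε
    A  -3    0    3   -2    3
    B   0    0    0    1    0
    C   0    4    1    0   -1
    D   1   -4   -2    0    0

Candidate y = [1, 2, 3, 3]; check y·C column-wise:
  col α: 1·-3 + 2·0 + 3·0 + 3·1 = 0
  col β: 1·0 + 2·0 + 3·4 + 3·-4 = 0
  col γ: 1·3 + 2·0 + 3·1 + 3·-2 = 0
  col δ: 1·-2 + 2·1 + 3·0 + 3·0 = 0
  col ε: 1·3 + 2·0 + 3·-1 + 3·0 = 0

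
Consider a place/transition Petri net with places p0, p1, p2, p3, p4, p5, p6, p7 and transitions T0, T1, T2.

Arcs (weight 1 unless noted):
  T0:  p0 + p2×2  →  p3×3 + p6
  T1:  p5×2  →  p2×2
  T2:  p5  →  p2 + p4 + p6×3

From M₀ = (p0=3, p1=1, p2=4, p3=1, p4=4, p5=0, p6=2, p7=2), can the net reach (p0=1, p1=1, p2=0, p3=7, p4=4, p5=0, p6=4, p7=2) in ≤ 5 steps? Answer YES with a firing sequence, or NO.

YES — reachable via ⟨T0, T0⟩ (2 firings)

step 1: fire T0:  (p0=3, p1=1, p2=4, p3=1, p4=4, p5=0, p6=2, p7=2) → (p0=2, p1=1, p2=2, p3=4, p4=4, p5=0, p6=3, p7=2)
step 2: fire T0:  (p0=2, p1=1, p2=2, p3=4, p4=4, p5=0, p6=3, p7=2) → (p0=1, p1=1, p2=0, p3=7, p4=4, p5=0, p6=4, p7=2)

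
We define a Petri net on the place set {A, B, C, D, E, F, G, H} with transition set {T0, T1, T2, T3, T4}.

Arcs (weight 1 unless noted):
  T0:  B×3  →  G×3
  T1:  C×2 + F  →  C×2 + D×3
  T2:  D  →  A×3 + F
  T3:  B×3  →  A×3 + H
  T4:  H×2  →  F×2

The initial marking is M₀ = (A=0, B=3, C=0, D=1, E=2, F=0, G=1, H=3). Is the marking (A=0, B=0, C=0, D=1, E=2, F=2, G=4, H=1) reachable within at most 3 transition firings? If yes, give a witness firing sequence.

YES — reachable via ⟨T0, T4⟩ (2 firings)

step 1: fire T0:  (A=0, B=3, C=0, D=1, E=2, F=0, G=1, H=3) → (A=0, B=0, C=0, D=1, E=2, F=0, G=4, H=3)
step 2: fire T4:  (A=0, B=0, C=0, D=1, E=2, F=0, G=4, H=3) → (A=0, B=0, C=0, D=1, E=2, F=2, G=4, H=1)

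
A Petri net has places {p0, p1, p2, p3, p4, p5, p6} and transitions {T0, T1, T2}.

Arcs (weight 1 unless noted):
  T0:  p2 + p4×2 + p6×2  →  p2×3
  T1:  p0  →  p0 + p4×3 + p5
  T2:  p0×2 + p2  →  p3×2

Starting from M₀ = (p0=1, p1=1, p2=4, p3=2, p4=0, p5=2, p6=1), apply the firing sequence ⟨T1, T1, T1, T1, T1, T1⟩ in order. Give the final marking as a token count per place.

step 1: fire T1:  (p0=1, p1=1, p2=4, p3=2, p4=0, p5=2, p6=1) → (p0=1, p1=1, p2=4, p3=2, p4=3, p5=3, p6=1)
step 2: fire T1:  (p0=1, p1=1, p2=4, p3=2, p4=3, p5=3, p6=1) → (p0=1, p1=1, p2=4, p3=2, p4=6, p5=4, p6=1)
step 3: fire T1:  (p0=1, p1=1, p2=4, p3=2, p4=6, p5=4, p6=1) → (p0=1, p1=1, p2=4, p3=2, p4=9, p5=5, p6=1)
step 4: fire T1:  (p0=1, p1=1, p2=4, p3=2, p4=9, p5=5, p6=1) → (p0=1, p1=1, p2=4, p3=2, p4=12, p5=6, p6=1)
step 5: fire T1:  (p0=1, p1=1, p2=4, p3=2, p4=12, p5=6, p6=1) → (p0=1, p1=1, p2=4, p3=2, p4=15, p5=7, p6=1)
step 6: fire T1:  (p0=1, p1=1, p2=4, p3=2, p4=15, p5=7, p6=1) → (p0=1, p1=1, p2=4, p3=2, p4=18, p5=8, p6=1)

(p0=1, p1=1, p2=4, p3=2, p4=18, p5=8, p6=1)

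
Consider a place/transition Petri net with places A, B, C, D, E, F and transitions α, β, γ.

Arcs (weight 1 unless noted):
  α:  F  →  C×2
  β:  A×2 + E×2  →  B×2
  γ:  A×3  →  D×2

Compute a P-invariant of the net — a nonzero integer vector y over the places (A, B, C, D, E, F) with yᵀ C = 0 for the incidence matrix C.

Incidence matrix C (rows=places, cols=transitions):
        α    β    γ
    A   0   -2   -3
    B   0    2    0
    C   2    0    0
    D   0    0    2
    E   0   -2    0
    F  -1    0    0

Candidate y = [2, 2, 0, 3, 0, 0]; check y·C column-wise:
  col α: 2·0 + 2·0 + 0·2 + 3·0 + 0·-1 = 0
  col β: 2·-2 + 2·2 + 3·0 + 0·-2 = 0
  col γ: 2·-3 + 2·0 + 3·2 = 0

y = (A:2, B:2, C:0, D:3, E:0, F:0)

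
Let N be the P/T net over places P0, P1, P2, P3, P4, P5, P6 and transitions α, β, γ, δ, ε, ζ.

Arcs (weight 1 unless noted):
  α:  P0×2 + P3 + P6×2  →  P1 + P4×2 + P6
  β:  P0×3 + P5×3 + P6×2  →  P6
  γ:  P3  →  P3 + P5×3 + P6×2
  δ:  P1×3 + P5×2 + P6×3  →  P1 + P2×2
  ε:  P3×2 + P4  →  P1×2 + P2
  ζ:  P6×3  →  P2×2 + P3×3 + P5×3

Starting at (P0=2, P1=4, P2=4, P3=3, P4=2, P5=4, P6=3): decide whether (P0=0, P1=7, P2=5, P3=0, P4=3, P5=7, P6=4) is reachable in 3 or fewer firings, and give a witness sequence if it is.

step 1: fire α:  (P0=2, P1=4, P2=4, P3=3, P4=2, P5=4, P6=3) → (P0=0, P1=5, P2=4, P3=2, P4=4, P5=4, P6=2)
step 2: fire γ:  (P0=0, P1=5, P2=4, P3=2, P4=4, P5=4, P6=2) → (P0=0, P1=5, P2=4, P3=2, P4=4, P5=7, P6=4)
step 3: fire ε:  (P0=0, P1=5, P2=4, P3=2, P4=4, P5=7, P6=4) → (P0=0, P1=7, P2=5, P3=0, P4=3, P5=7, P6=4)

YES — reachable via ⟨α, γ, ε⟩ (3 firings)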